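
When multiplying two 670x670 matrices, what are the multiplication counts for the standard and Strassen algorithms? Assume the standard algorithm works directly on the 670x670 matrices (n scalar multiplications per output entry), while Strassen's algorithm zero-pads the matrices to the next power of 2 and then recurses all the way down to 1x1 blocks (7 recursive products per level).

Matrix multiplication for 670x670 matrices:

Strassen's algorithm requires power-of-2 dimensions. Pad 670x670 to 1024x1024 (next power of 2).

Standard algorithm: 670^3 = 300763000 multiplications
Strassen's algorithm: 7^(log2(1024)) = 7^10 = 282475249 multiplications
Savings: 300763000 - 282475249 = 18287751 multiplications

Standard: 300763000 multiplications (670^3). Strassen: 282475249 multiplications (7^10, after padding to 1024x1024). Strassen reduces 8 recursive multiplications to 7 at each level.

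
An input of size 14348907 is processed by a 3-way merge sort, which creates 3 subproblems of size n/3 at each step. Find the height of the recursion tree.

For divide and conquer with division factor 3:

Problem sizes at each level:
Level 0: 14348907
Level 1: 4782969
Level 2: 1594323
Level 3: 531441
Level 4: 177147
Level 5: 59049
Level 6: 19683
Level 7: 6561
Level 8: 2187
Level 9: 729
Level 10: 243
Level 11: 81
Level 12: 27
Level 13: 9
Level 14: 3
Level 15: 1

The root is level 0 and the size-1 base case is level 15 (the tree spans levels 0 through 15, i.e. 16 levels counting the root), so the depth is the number of divisions: log_3(14348907) = 15

The recursion tree depth is log_3(14348907) = 15. At each level, the problem size is divided by 3, so it takes 15 divisions to reduce to a base case of size 1. The algorithm makes 3 recursive calls at each level.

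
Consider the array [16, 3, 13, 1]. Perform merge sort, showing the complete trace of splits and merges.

Merge sort trace:

Split: [16, 3, 13, 1] -> [16, 3] and [13, 1]
  Split: [16, 3] -> [16] and [3]
  Merge: [16] + [3] -> [3, 16]
  Split: [13, 1] -> [13] and [1]
  Merge: [13] + [1] -> [1, 13]
Merge: [3, 16] + [1, 13] -> [1, 3, 13, 16]

Final sorted array: [1, 3, 13, 16]

The merge sort proceeds by recursively splitting the array and merging sorted halves.
After all merges, the sorted array is [1, 3, 13, 16].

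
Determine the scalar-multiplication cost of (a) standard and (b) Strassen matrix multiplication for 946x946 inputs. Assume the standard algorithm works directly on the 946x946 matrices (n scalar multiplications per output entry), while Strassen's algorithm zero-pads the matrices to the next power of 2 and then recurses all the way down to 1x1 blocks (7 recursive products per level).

Matrix multiplication for 946x946 matrices:

Strassen's algorithm requires power-of-2 dimensions. Pad 946x946 to 1024x1024 (next power of 2).

Standard algorithm: 946^3 = 846590536 multiplications
Strassen's algorithm: 7^(log2(1024)) = 7^10 = 282475249 multiplications
Savings: 846590536 - 282475249 = 564115287 multiplications

Standard: 846590536 multiplications (946^3). Strassen: 282475249 multiplications (7^10, after padding to 1024x1024). Strassen reduces 8 recursive multiplications to 7 at each level.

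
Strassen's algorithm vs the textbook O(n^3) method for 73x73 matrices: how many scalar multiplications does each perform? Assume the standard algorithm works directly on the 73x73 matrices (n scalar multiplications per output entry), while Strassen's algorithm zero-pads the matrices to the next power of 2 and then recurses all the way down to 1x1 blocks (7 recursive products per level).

Matrix multiplication for 73x73 matrices:

Strassen's algorithm requires power-of-2 dimensions. Pad 73x73 to 128x128 (next power of 2).

Standard algorithm: 73^3 = 389017 multiplications
Strassen's algorithm: 7^(log2(128)) = 7^7 = 823543 multiplications
Difference: 389017 - 823543 = -434526 (Strassen uses MORE here due to padding overhead — for small or just-over-power-of-2 n, padding can outweigh the per-level savings)

Standard: 389017 multiplications (73^3). Strassen: 823543 multiplications (7^7, after padding to 128x128). Strassen reduces 8 recursive multiplications to 7 at each level.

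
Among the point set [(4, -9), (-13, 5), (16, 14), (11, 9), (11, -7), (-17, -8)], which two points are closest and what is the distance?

Computing all pairwise distances among 6 points:

d((4, -9), (-13, 5)) = 22.0227
d((4, -9), (16, 14)) = 25.9422
d((4, -9), (11, 9)) = 19.3132
d((4, -9), (11, -7)) = 7.2801
d((4, -9), (-17, -8)) = 21.0238
d((-13, 5), (16, 14)) = 30.3645
d((-13, 5), (11, 9)) = 24.3311
d((-13, 5), (11, -7)) = 26.8328
d((-13, 5), (-17, -8)) = 13.6015
d((16, 14), (11, 9)) = 7.0711 <-- minimum
d((16, 14), (11, -7)) = 21.587
d((16, 14), (-17, -8)) = 39.6611
d((11, 9), (11, -7)) = 16.0
d((11, 9), (-17, -8)) = 32.7567
d((11, -7), (-17, -8)) = 28.0179

Closest pair: (16, 14) and (11, 9) with distance 7.0711

The closest pair is (16, 14) and (11, 9) with Euclidean distance 7.0711. For 6 points, brute-force pairwise comparison is shown above. For large n, the divide-and-conquer algorithm (sort by x, recurse on halves, check the dividing strip) achieves O(n log n).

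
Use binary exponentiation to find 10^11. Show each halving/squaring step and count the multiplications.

Computing 10^11 by squaring (build up from 10^1; each line after the first costs one multiplication):

10^1 = 10
10^2 = (10^1)^2 = 10^2 = 100
10^4 = (10^2)^2 = 100^2 = 10000
10^5 = 10 * 10^4 = 10 * 10000 = 100000
10^10 = (10^5)^2 = 100000^2 = 10000000000
10^11 = 10 * 10^10 = 10 * 10000000000 = 100000000000

Result: 100000000000
Multiplications needed: 5 (5 lines after 10^1)

10^11 = 100000000000. Using exponentiation by squaring, this requires 5 multiplications. The key idea: if the exponent is even, square the half-power; if odd, multiply by the base once.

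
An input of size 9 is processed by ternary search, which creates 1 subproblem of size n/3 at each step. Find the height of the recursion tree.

For divide and conquer with division factor 3:

Problem sizes at each level:
Level 0: 9
Level 1: 3
Level 2: 1

The root is level 0 and the size-1 base case is level 2 (the tree spans levels 0 through 2, i.e. 3 levels counting the root), so the depth is the number of divisions: log_3(9) = 2

The recursion tree depth is log_3(9) = 2. At each level, the problem size is divided by 3, so it takes 2 divisions to reduce to a base case of size 1. The algorithm makes 1 recursive call at each level.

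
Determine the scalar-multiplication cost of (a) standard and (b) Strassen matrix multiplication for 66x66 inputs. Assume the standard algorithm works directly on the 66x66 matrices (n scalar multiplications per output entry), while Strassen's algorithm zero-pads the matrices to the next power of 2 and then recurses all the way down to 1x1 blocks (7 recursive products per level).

Matrix multiplication for 66x66 matrices:

Strassen's algorithm requires power-of-2 dimensions. Pad 66x66 to 128x128 (next power of 2).

Standard algorithm: 66^3 = 287496 multiplications
Strassen's algorithm: 7^(log2(128)) = 7^7 = 823543 multiplications
Difference: 287496 - 823543 = -536047 (Strassen uses MORE here due to padding overhead — for small or just-over-power-of-2 n, padding can outweigh the per-level savings)

Standard: 287496 multiplications (66^3). Strassen: 823543 multiplications (7^7, after padding to 128x128). Strassen reduces 8 recursive multiplications to 7 at each level.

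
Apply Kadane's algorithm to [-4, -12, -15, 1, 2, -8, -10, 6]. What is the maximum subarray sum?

Using Kadane's algorithm on [-4, -12, -15, 1, 2, -8, -10, 6]:

Scanning through the array:
Position 1 (value -12): max_ending_here = -12, max_so_far = -4
Position 2 (value -15): max_ending_here = -15, max_so_far = -4
Position 3 (value 1): max_ending_here = 1, max_so_far = 1
Position 4 (value 2): max_ending_here = 3, max_so_far = 3
Position 5 (value -8): max_ending_here = -5, max_so_far = 3
Position 6 (value -10): max_ending_here = -10, max_so_far = 3
Position 7 (value 6): max_ending_here = 6, max_so_far = 6

Maximum subarray: [6]
Maximum sum: 6

The maximum subarray is [6] with sum 6. This subarray runs from index 7 to index 7.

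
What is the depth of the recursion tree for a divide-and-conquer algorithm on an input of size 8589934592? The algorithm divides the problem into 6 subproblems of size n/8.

For divide and conquer with division factor 8:

Problem sizes at each level:
Level 0: 8589934592
Level 1: 1073741824
Level 2: 134217728
Level 3: 16777216
Level 4: 2097152
Level 5: 262144
Level 6: 32768
Level 7: 4096
Level 8: 512
Level 9: 64
Level 10: 8
Level 11: 1

The root is level 0 and the size-1 base case is level 11 (the tree spans levels 0 through 11, i.e. 12 levels counting the root), so the depth is the number of divisions: log_8(8589934592) = 11

The recursion tree depth is log_8(8589934592) = 11. At each level, the problem size is divided by 8, so it takes 11 divisions to reduce to a base case of size 1. The algorithm makes 6 recursive calls at each level.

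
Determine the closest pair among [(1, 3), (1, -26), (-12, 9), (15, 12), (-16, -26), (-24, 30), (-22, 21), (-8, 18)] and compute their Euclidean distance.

Computing all pairwise distances among 8 points:

d((1, 3), (1, -26)) = 29.0
d((1, 3), (-12, 9)) = 14.3178
d((1, 3), (15, 12)) = 16.6433
d((1, 3), (-16, -26)) = 33.6155
d((1, 3), (-24, 30)) = 36.7967
d((1, 3), (-22, 21)) = 29.2062
d((1, 3), (-8, 18)) = 17.4929
d((1, -26), (-12, 9)) = 37.3363
d((1, -26), (15, 12)) = 40.4969
d((1, -26), (-16, -26)) = 17.0
d((1, -26), (-24, 30)) = 61.327
d((1, -26), (-22, 21)) = 52.3259
d((1, -26), (-8, 18)) = 44.911
d((-12, 9), (15, 12)) = 27.1662
d((-12, 9), (-16, -26)) = 35.2278
d((-12, 9), (-24, 30)) = 24.1868
d((-12, 9), (-22, 21)) = 15.6205
d((-12, 9), (-8, 18)) = 9.8489
d((15, 12), (-16, -26)) = 49.0408
d((15, 12), (-24, 30)) = 42.9535
d((15, 12), (-22, 21)) = 38.0789
d((15, 12), (-8, 18)) = 23.7697
d((-16, -26), (-24, 30)) = 56.5685
d((-16, -26), (-22, 21)) = 47.3814
d((-16, -26), (-8, 18)) = 44.7214
d((-24, 30), (-22, 21)) = 9.2195 <-- minimum
d((-24, 30), (-8, 18)) = 20.0
d((-22, 21), (-8, 18)) = 14.3178

Closest pair: (-24, 30) and (-22, 21) with distance 9.2195

The closest pair is (-24, 30) and (-22, 21) with Euclidean distance 9.2195. For 8 points, brute-force pairwise comparison is shown above. For large n, the divide-and-conquer algorithm (sort by x, recurse on halves, check the dividing strip) achieves O(n log n).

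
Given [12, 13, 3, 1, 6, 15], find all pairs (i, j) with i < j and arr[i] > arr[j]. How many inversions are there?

Finding inversions in [12, 13, 3, 1, 6, 15]:

(0, 2): arr[0]=12 > arr[2]=3
(0, 3): arr[0]=12 > arr[3]=1
(0, 4): arr[0]=12 > arr[4]=6
(1, 2): arr[1]=13 > arr[2]=3
(1, 3): arr[1]=13 > arr[3]=1
(1, 4): arr[1]=13 > arr[4]=6
(2, 3): arr[2]=3 > arr[3]=1

Total inversions: 7

The array has 7 inversion(s): (0,2), (0,3), (0,4), (1,2), (1,3), (1,4), (2,3). Each pair (i,j) satisfies i < j and arr[i] > arr[j].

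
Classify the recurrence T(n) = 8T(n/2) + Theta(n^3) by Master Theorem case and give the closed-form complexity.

Master Theorem for T(n) = 8T(n/2) + O(n^3):

a = 8, b = 2, c = 3
log_b(a) = log_2(8) = 3.0000

Case 2: c = 3 = log_2(8) = 3.0000
T(n) = O(n^3 log n) = O(n^3 log n)

For T(n) = 8T(n/2) + O(n^3): log_2(8) = 3.0000. This is Case 2 of the Master Theorem (c = log_b(a), equal work at all levels), giving O(n^3 log n).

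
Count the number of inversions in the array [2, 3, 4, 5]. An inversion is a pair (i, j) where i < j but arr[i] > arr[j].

Finding inversions in [2, 3, 4, 5]:


Total inversions: 0

The array has 0 inversions. It is already sorted.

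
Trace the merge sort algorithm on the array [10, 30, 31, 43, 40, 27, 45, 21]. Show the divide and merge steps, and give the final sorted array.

Merge sort trace:

Split: [10, 30, 31, 43, 40, 27, 45, 21] -> [10, 30, 31, 43] and [40, 27, 45, 21]
  Split: [10, 30, 31, 43] -> [10, 30] and [31, 43]
    Split: [10, 30] -> [10] and [30]
    Merge: [10] + [30] -> [10, 30]
    Split: [31, 43] -> [31] and [43]
    Merge: [31] + [43] -> [31, 43]
  Merge: [10, 30] + [31, 43] -> [10, 30, 31, 43]
  Split: [40, 27, 45, 21] -> [40, 27] and [45, 21]
    Split: [40, 27] -> [40] and [27]
    Merge: [40] + [27] -> [27, 40]
    Split: [45, 21] -> [45] and [21]
    Merge: [45] + [21] -> [21, 45]
  Merge: [27, 40] + [21, 45] -> [21, 27, 40, 45]
Merge: [10, 30, 31, 43] + [21, 27, 40, 45] -> [10, 21, 27, 30, 31, 40, 43, 45]

Final sorted array: [10, 21, 27, 30, 31, 40, 43, 45]

The merge sort proceeds by recursively splitting the array and merging sorted halves.
After all merges, the sorted array is [10, 21, 27, 30, 31, 40, 43, 45].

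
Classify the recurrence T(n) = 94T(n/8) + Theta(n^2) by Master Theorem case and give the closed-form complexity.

Master Theorem for T(n) = 94T(n/8) + O(n^2):

a = 94, b = 8, c = 2
log_b(a) = log_8(94) = 2.1849

Case 1: c = 2 < log_8(94) = 2.1849
T(n) = O(n^(log_8 94))

For T(n) = 94T(n/8) + O(n^2): log_8(94) = 2.1849. This is Case 1 of the Master Theorem (c < log_b(a), work dominated by leaves), giving O(n^(log_8 94)).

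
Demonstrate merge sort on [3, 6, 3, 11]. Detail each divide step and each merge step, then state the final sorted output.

Merge sort trace:

Split: [3, 6, 3, 11] -> [3, 6] and [3, 11]
  Split: [3, 6] -> [3] and [6]
  Merge: [3] + [6] -> [3, 6]
  Split: [3, 11] -> [3] and [11]
  Merge: [3] + [11] -> [3, 11]
Merge: [3, 6] + [3, 11] -> [3, 3, 6, 11]

Final sorted array: [3, 3, 6, 11]

The merge sort proceeds by recursively splitting the array and merging sorted halves.
After all merges, the sorted array is [3, 3, 6, 11].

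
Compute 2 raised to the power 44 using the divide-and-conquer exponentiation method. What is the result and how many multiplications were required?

Computing 2^44 by squaring (build up from 2^1; each line after the first costs one multiplication):

2^1 = 2
2^2 = (2^1)^2 = 2^2 = 4
2^4 = (2^2)^2 = 4^2 = 16
2^5 = 2 * 2^4 = 2 * 16 = 32
2^10 = (2^5)^2 = 32^2 = 1024
2^11 = 2 * 2^10 = 2 * 1024 = 2048
2^22 = (2^11)^2 = 2048^2 = 4194304
2^44 = (2^22)^2 = 4194304^2 = 17592186044416

Result: 17592186044416
Multiplications needed: 7 (7 lines after 2^1)

2^44 = 17592186044416. Using exponentiation by squaring, this requires 7 multiplications. The key idea: if the exponent is even, square the half-power; if odd, multiply by the base once.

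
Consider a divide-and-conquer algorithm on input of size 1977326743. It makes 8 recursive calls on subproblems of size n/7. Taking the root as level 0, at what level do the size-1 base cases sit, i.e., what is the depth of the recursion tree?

For divide and conquer with division factor 7:

Problem sizes at each level:
Level 0: 1977326743
Level 1: 282475249
Level 2: 40353607
Level 3: 5764801
Level 4: 823543
Level 5: 117649
Level 6: 16807
Level 7: 2401
Level 8: 343
Level 9: 49
Level 10: 7
Level 11: 1

The root is level 0 and the size-1 base case is level 11 (the tree spans levels 0 through 11, i.e. 12 levels counting the root), so the depth is the number of divisions: log_7(1977326743) = 11

The recursion tree depth is log_7(1977326743) = 11. At each level, the problem size is divided by 7, so it takes 11 divisions to reduce to a base case of size 1. The algorithm makes 8 recursive calls at each level.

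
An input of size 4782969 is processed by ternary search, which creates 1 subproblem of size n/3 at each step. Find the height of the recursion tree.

For divide and conquer with division factor 3:

Problem sizes at each level:
Level 0: 4782969
Level 1: 1594323
Level 2: 531441
Level 3: 177147
Level 4: 59049
Level 5: 19683
Level 6: 6561
Level 7: 2187
Level 8: 729
Level 9: 243
Level 10: 81
Level 11: 27
Level 12: 9
Level 13: 3
Level 14: 1

The root is level 0 and the size-1 base case is level 14 (the tree spans levels 0 through 14, i.e. 15 levels counting the root), so the depth is the number of divisions: log_3(4782969) = 14

The recursion tree depth is log_3(4782969) = 14. At each level, the problem size is divided by 3, so it takes 14 divisions to reduce to a base case of size 1. The algorithm makes 1 recursive call at each level.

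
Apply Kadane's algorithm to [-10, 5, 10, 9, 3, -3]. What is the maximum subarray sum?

Using Kadane's algorithm on [-10, 5, 10, 9, 3, -3]:

Scanning through the array:
Position 1 (value 5): max_ending_here = 5, max_so_far = 5
Position 2 (value 10): max_ending_here = 15, max_so_far = 15
Position 3 (value 9): max_ending_here = 24, max_so_far = 24
Position 4 (value 3): max_ending_here = 27, max_so_far = 27
Position 5 (value -3): max_ending_here = 24, max_so_far = 27

Maximum subarray: [5, 10, 9, 3]
Maximum sum: 27

The maximum subarray is [5, 10, 9, 3] with sum 27. This subarray runs from index 1 to index 4.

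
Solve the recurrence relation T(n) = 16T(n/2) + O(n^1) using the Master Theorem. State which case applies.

Master Theorem for T(n) = 16T(n/2) + O(n^1):

a = 16, b = 2, c = 1
log_b(a) = log_2(16) = 4.0000

Case 1: c = 1 < log_2(16) = 4.0000
T(n) = O(n^(log_2 16)) = O(n^4)

For T(n) = 16T(n/2) + O(n^1): log_2(16) = 4.0000. This is Case 1 of the Master Theorem (c < log_b(a), work dominated by leaves), giving O(n^4).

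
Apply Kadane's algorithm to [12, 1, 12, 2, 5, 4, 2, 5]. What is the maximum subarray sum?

Using Kadane's algorithm on [12, 1, 12, 2, 5, 4, 2, 5]:

Scanning through the array:
Position 1 (value 1): max_ending_here = 13, max_so_far = 13
Position 2 (value 12): max_ending_here = 25, max_so_far = 25
Position 3 (value 2): max_ending_here = 27, max_so_far = 27
Position 4 (value 5): max_ending_here = 32, max_so_far = 32
Position 5 (value 4): max_ending_here = 36, max_so_far = 36
Position 6 (value 2): max_ending_here = 38, max_so_far = 38
Position 7 (value 5): max_ending_here = 43, max_so_far = 43

Maximum subarray: [12, 1, 12, 2, 5, 4, 2, 5]
Maximum sum: 43

The maximum subarray is [12, 1, 12, 2, 5, 4, 2, 5] with sum 43. This subarray runs from index 0 to index 7.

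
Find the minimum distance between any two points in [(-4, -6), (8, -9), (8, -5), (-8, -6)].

Computing all pairwise distances among 4 points:

d((-4, -6), (8, -9)) = 12.3693
d((-4, -6), (8, -5)) = 12.0416
d((-4, -6), (-8, -6)) = 4.0 <-- minimum
d((8, -9), (8, -5)) = 4.0 <-- minimum
d((8, -9), (-8, -6)) = 16.2788
d((8, -5), (-8, -6)) = 16.0312

Minimum distance: 4.0 (tie among 2 pairs: (-4, -6) and (-8, -6); (8, -9) and (8, -5))

The minimum Euclidean distance is 4.0. There is a tie: 2 pairs achieve this minimum — (-4, -6) and (-8, -6); (8, -9) and (8, -5). Any of these is a valid closest pair. For 4 points, brute-force pairwise comparison is shown above. For large n, the divide-and-conquer algorithm (sort by x, recurse on halves, check the dividing strip) achieves O(n log n).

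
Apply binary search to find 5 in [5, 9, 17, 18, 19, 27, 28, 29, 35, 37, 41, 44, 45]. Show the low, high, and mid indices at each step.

Binary search for 5 in [5, 9, 17, 18, 19, 27, 28, 29, 35, 37, 41, 44, 45]:

lo=0, hi=12, mid=6, arr[mid]=28 -> 28 > 5, search left half
lo=0, hi=5, mid=2, arr[mid]=17 -> 17 > 5, search left half
lo=0, hi=1, mid=0, arr[mid]=5 -> Found target at index 0!

Binary search finds 5 at index 0 after 3 comparisons. The search repeatedly halves the search space by comparing with the middle element.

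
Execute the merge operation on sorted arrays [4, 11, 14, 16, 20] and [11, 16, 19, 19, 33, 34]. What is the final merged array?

Merging process:

Compare 4 vs 11: take 4 from left. Merged: [4]
Compare 11 vs 11: take 11 from left. Merged: [4, 11]
Compare 14 vs 11: take 11 from right. Merged: [4, 11, 11]
Compare 14 vs 16: take 14 from left. Merged: [4, 11, 11, 14]
Compare 16 vs 16: take 16 from left. Merged: [4, 11, 11, 14, 16]
Compare 20 vs 16: take 16 from right. Merged: [4, 11, 11, 14, 16, 16]
Compare 20 vs 19: take 19 from right. Merged: [4, 11, 11, 14, 16, 16, 19]
Compare 20 vs 19: take 19 from right. Merged: [4, 11, 11, 14, 16, 16, 19, 19]
Compare 20 vs 33: take 20 from left. Merged: [4, 11, 11, 14, 16, 16, 19, 19, 20]
Append remaining from right: [33, 34]. Merged: [4, 11, 11, 14, 16, 16, 19, 19, 20, 33, 34]

Final merged array: [4, 11, 11, 14, 16, 16, 19, 19, 20, 33, 34]
Total comparisons: 9

The merged array is [4, 11, 11, 14, 16, 16, 19, 19, 20, 33, 34], requiring 9 comparisons. The merge step runs in O(n) time where n is the total number of elements.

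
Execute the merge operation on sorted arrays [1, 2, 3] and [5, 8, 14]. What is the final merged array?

Merging process:

Compare 1 vs 5: take 1 from left. Merged: [1]
Compare 2 vs 5: take 2 from left. Merged: [1, 2]
Compare 3 vs 5: take 3 from left. Merged: [1, 2, 3]
Append remaining from right: [5, 8, 14]. Merged: [1, 2, 3, 5, 8, 14]

Final merged array: [1, 2, 3, 5, 8, 14]
Total comparisons: 3

The merged array is [1, 2, 3, 5, 8, 14], requiring 3 comparisons. The merge step runs in O(n) time where n is the total number of elements.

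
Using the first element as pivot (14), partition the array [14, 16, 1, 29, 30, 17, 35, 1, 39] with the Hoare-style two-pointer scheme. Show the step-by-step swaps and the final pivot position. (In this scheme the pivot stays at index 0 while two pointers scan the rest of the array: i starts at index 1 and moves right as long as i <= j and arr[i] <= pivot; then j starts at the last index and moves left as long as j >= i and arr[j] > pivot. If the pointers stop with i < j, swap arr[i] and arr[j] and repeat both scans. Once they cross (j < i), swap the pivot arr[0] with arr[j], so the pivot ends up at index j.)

Hoare-style two-pointer partition with pivot = 14:

Initial array: [14, 16, 1, 29, 30, 17, 35, 1, 39]

Pointers start at i = 1, j = 8.
i stops at index 1 (arr[1]=16 > 14), j stops at index 7 (arr[7]=1 <= 14): swap arr[1] and arr[7], array becomes [14, 1, 1, 29, 30, 17, 35, 16, 39]
i ends at 3, j ends at 2: the pointers have crossed (j < i), so scanning stops.

Swap pivot arr[0] with arr[2] to place pivot at position 2: [1, 1, 14, 29, 30, 17, 35, 16, 39]
Pivot position: 2

After partitioning with pivot 14, the array becomes [1, 1, 14, 29, 30, 17, 35, 16, 39]. The pivot is placed at index 2. All elements to the left of the pivot are <= 14, and all elements to the right are > 14.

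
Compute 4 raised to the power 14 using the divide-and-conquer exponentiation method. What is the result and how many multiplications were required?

Computing 4^14 by squaring (build up from 4^1; each line after the first costs one multiplication):

4^1 = 4
4^2 = (4^1)^2 = 4^2 = 16
4^3 = 4 * 4^2 = 4 * 16 = 64
4^6 = (4^3)^2 = 64^2 = 4096
4^7 = 4 * 4^6 = 4 * 4096 = 16384
4^14 = (4^7)^2 = 16384^2 = 268435456

Result: 268435456
Multiplications needed: 5 (5 lines after 4^1)

4^14 = 268435456. Using exponentiation by squaring, this requires 5 multiplications. The key idea: if the exponent is even, square the half-power; if odd, multiply by the base once.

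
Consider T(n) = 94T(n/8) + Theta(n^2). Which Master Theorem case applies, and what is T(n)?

Master Theorem for T(n) = 94T(n/8) + O(n^2):

a = 94, b = 8, c = 2
log_b(a) = log_8(94) = 2.1849

Case 1: c = 2 < log_8(94) = 2.1849
T(n) = O(n^(log_8 94))

For T(n) = 94T(n/8) + O(n^2): log_8(94) = 2.1849. This is Case 1 of the Master Theorem (c < log_b(a), work dominated by leaves), giving O(n^(log_8 94)).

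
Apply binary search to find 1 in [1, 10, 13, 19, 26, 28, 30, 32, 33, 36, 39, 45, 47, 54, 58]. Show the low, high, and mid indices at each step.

Binary search for 1 in [1, 10, 13, 19, 26, 28, 30, 32, 33, 36, 39, 45, 47, 54, 58]:

lo=0, hi=14, mid=7, arr[mid]=32 -> 32 > 1, search left half
lo=0, hi=6, mid=3, arr[mid]=19 -> 19 > 1, search left half
lo=0, hi=2, mid=1, arr[mid]=10 -> 10 > 1, search left half
lo=0, hi=0, mid=0, arr[mid]=1 -> Found target at index 0!

Binary search finds 1 at index 0 after 4 comparisons. The search repeatedly halves the search space by comparing with the middle element.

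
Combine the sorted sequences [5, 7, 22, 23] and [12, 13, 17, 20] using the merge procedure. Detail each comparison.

Merging process:

Compare 5 vs 12: take 5 from left. Merged: [5]
Compare 7 vs 12: take 7 from left. Merged: [5, 7]
Compare 22 vs 12: take 12 from right. Merged: [5, 7, 12]
Compare 22 vs 13: take 13 from right. Merged: [5, 7, 12, 13]
Compare 22 vs 17: take 17 from right. Merged: [5, 7, 12, 13, 17]
Compare 22 vs 20: take 20 from right. Merged: [5, 7, 12, 13, 17, 20]
Append remaining from left: [22, 23]. Merged: [5, 7, 12, 13, 17, 20, 22, 23]

Final merged array: [5, 7, 12, 13, 17, 20, 22, 23]
Total comparisons: 6

The merged array is [5, 7, 12, 13, 17, 20, 22, 23], requiring 6 comparisons. The merge step runs in O(n) time where n is the total number of elements.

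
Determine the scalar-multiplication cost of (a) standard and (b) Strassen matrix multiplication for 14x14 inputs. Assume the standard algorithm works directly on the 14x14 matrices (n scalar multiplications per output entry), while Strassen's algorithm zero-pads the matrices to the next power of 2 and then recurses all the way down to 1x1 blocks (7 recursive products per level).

Matrix multiplication for 14x14 matrices:

Strassen's algorithm requires power-of-2 dimensions. Pad 14x14 to 16x16 (next power of 2).

Standard algorithm: 14^3 = 2744 multiplications
Strassen's algorithm: 7^(log2(16)) = 7^4 = 2401 multiplications
Savings: 2744 - 2401 = 343 multiplications

Standard: 2744 multiplications (14^3). Strassen: 2401 multiplications (7^4, after padding to 16x16). Strassen reduces 8 recursive multiplications to 7 at each level.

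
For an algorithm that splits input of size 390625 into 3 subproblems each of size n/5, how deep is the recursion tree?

For divide and conquer with division factor 5:

Problem sizes at each level:
Level 0: 390625
Level 1: 78125
Level 2: 15625
Level 3: 3125
Level 4: 625
Level 5: 125
Level 6: 25
Level 7: 5
Level 8: 1

The root is level 0 and the size-1 base case is level 8 (the tree spans levels 0 through 8, i.e. 9 levels counting the root), so the depth is the number of divisions: log_5(390625) = 8

The recursion tree depth is log_5(390625) = 8. At each level, the problem size is divided by 5, so it takes 8 divisions to reduce to a base case of size 1. The algorithm makes 3 recursive calls at each level.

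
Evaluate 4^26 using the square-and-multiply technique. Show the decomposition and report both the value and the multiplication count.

Computing 4^26 by squaring (build up from 4^1; each line after the first costs one multiplication):

4^1 = 4
4^2 = (4^1)^2 = 4^2 = 16
4^3 = 4 * 4^2 = 4 * 16 = 64
4^6 = (4^3)^2 = 64^2 = 4096
4^12 = (4^6)^2 = 4096^2 = 16777216
4^13 = 4 * 4^12 = 4 * 16777216 = 67108864
4^26 = (4^13)^2 = 67108864^2 = 4503599627370496

Result: 4503599627370496
Multiplications needed: 6 (6 lines after 4^1)

4^26 = 4503599627370496. Using exponentiation by squaring, this requires 6 multiplications. The key idea: if the exponent is even, square the half-power; if odd, multiply by the base once.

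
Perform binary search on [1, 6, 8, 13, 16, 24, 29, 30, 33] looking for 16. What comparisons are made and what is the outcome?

Binary search for 16 in [1, 6, 8, 13, 16, 24, 29, 30, 33]:

lo=0, hi=8, mid=4, arr[mid]=16 -> Found target at index 4!

Binary search finds 16 at index 4 after 1 comparisons. The search repeatedly halves the search space by comparing with the middle element.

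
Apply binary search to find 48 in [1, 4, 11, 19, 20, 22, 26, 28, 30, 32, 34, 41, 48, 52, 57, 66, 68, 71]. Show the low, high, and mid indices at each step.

Binary search for 48 in [1, 4, 11, 19, 20, 22, 26, 28, 30, 32, 34, 41, 48, 52, 57, 66, 68, 71]:

lo=0, hi=17, mid=8, arr[mid]=30 -> 30 < 48, search right half
lo=9, hi=17, mid=13, arr[mid]=52 -> 52 > 48, search left half
lo=9, hi=12, mid=10, arr[mid]=34 -> 34 < 48, search right half
lo=11, hi=12, mid=11, arr[mid]=41 -> 41 < 48, search right half
lo=12, hi=12, mid=12, arr[mid]=48 -> Found target at index 12!

Binary search finds 48 at index 12 after 5 comparisons. The search repeatedly halves the search space by comparing with the middle element.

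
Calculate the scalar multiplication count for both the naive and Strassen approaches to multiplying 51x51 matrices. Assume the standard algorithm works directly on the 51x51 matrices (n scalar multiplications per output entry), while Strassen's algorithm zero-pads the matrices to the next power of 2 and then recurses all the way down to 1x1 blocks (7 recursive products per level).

Matrix multiplication for 51x51 matrices:

Strassen's algorithm requires power-of-2 dimensions. Pad 51x51 to 64x64 (next power of 2).

Standard algorithm: 51^3 = 132651 multiplications
Strassen's algorithm: 7^(log2(64)) = 7^6 = 117649 multiplications
Savings: 132651 - 117649 = 15002 multiplications

Standard: 132651 multiplications (51^3). Strassen: 117649 multiplications (7^6, after padding to 64x64). Strassen reduces 8 recursive multiplications to 7 at each level.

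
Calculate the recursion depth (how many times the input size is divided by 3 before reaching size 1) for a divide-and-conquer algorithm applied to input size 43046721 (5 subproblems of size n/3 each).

For divide and conquer with division factor 3:

Problem sizes at each level:
Level 0: 43046721
Level 1: 14348907
Level 2: 4782969
Level 3: 1594323
Level 4: 531441
Level 5: 177147
Level 6: 59049
Level 7: 19683
Level 8: 6561
Level 9: 2187
Level 10: 729
Level 11: 243
Level 12: 81
Level 13: 27
Level 14: 9
Level 15: 3
Level 16: 1

The root is level 0 and the size-1 base case is level 16 (the tree spans levels 0 through 16, i.e. 17 levels counting the root), so the depth is the number of divisions: log_3(43046721) = 16

The recursion tree depth is log_3(43046721) = 16. At each level, the problem size is divided by 3, so it takes 16 divisions to reduce to a base case of size 1. The algorithm makes 5 recursive calls at each level.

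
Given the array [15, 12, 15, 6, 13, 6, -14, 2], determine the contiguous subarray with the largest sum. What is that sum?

Using Kadane's algorithm on [15, 12, 15, 6, 13, 6, -14, 2]:

Scanning through the array:
Position 1 (value 12): max_ending_here = 27, max_so_far = 27
Position 2 (value 15): max_ending_here = 42, max_so_far = 42
Position 3 (value 6): max_ending_here = 48, max_so_far = 48
Position 4 (value 13): max_ending_here = 61, max_so_far = 61
Position 5 (value 6): max_ending_here = 67, max_so_far = 67
Position 6 (value -14): max_ending_here = 53, max_so_far = 67
Position 7 (value 2): max_ending_here = 55, max_so_far = 67

Maximum subarray: [15, 12, 15, 6, 13, 6]
Maximum sum: 67

The maximum subarray is [15, 12, 15, 6, 13, 6] with sum 67. This subarray runs from index 0 to index 5.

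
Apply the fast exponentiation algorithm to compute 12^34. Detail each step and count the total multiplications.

Computing 12^34 by squaring (build up from 12^1; each line after the first costs one multiplication):

12^1 = 12
12^2 = (12^1)^2 = 12^2 = 144
12^4 = (12^2)^2 = 144^2 = 20736
12^8 = (12^4)^2 = 20736^2 = 429981696
12^16 = (12^8)^2 = 429981696^2 = 184884258895036416
12^17 = 12 * 12^16 = 12 * 184884258895036416 = 2218611106740436992
12^34 = (12^17)^2 = 2218611106740436992^2 = 4922235242952026704037113243122008064

Result: 4922235242952026704037113243122008064
Multiplications needed: 6 (6 lines after 12^1)

12^34 = 4922235242952026704037113243122008064. Using exponentiation by squaring, this requires 6 multiplications. The key idea: if the exponent is even, square the half-power; if odd, multiply by the base once.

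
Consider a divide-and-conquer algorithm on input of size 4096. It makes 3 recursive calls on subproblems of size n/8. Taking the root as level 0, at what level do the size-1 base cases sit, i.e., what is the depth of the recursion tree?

For divide and conquer with division factor 8:

Problem sizes at each level:
Level 0: 4096
Level 1: 512
Level 2: 64
Level 3: 8
Level 4: 1

The root is level 0 and the size-1 base case is level 4 (the tree spans levels 0 through 4, i.e. 5 levels counting the root), so the depth is the number of divisions: log_8(4096) = 4

The recursion tree depth is log_8(4096) = 4. At each level, the problem size is divided by 8, so it takes 4 divisions to reduce to a base case of size 1. The algorithm makes 3 recursive calls at each level.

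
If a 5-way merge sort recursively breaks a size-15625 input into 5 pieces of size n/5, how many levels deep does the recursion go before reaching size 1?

For divide and conquer with division factor 5:

Problem sizes at each level:
Level 0: 15625
Level 1: 3125
Level 2: 625
Level 3: 125
Level 4: 25
Level 5: 5
Level 6: 1

The root is level 0 and the size-1 base case is level 6 (the tree spans levels 0 through 6, i.e. 7 levels counting the root), so the depth is the number of divisions: log_5(15625) = 6

The recursion tree depth is log_5(15625) = 6. At each level, the problem size is divided by 5, so it takes 6 divisions to reduce to a base case of size 1. The algorithm makes 5 recursive calls at each level.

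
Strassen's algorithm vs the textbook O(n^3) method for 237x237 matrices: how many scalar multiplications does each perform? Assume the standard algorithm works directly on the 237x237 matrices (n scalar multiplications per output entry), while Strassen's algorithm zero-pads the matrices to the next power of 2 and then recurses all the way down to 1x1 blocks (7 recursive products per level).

Matrix multiplication for 237x237 matrices:

Strassen's algorithm requires power-of-2 dimensions. Pad 237x237 to 256x256 (next power of 2).

Standard algorithm: 237^3 = 13312053 multiplications
Strassen's algorithm: 7^(log2(256)) = 7^8 = 5764801 multiplications
Savings: 13312053 - 5764801 = 7547252 multiplications

Standard: 13312053 multiplications (237^3). Strassen: 5764801 multiplications (7^8, after padding to 256x256). Strassen reduces 8 recursive multiplications to 7 at each level.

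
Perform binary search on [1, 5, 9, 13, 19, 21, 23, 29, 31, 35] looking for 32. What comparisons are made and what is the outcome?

Binary search for 32 in [1, 5, 9, 13, 19, 21, 23, 29, 31, 35]:

lo=0, hi=9, mid=4, arr[mid]=19 -> 19 < 32, search right half
lo=5, hi=9, mid=7, arr[mid]=29 -> 29 < 32, search right half
lo=8, hi=9, mid=8, arr[mid]=31 -> 31 < 32, search right half
lo=9, hi=9, mid=9, arr[mid]=35 -> 35 > 32, search left half
lo=9 > hi=8, target 32 not found

Binary search determines that 32 is not in the array after 4 comparisons. The search space was exhausted without finding the target.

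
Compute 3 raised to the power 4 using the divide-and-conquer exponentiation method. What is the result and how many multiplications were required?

Computing 3^4 by squaring (build up from 3^1; each line after the first costs one multiplication):

3^1 = 3
3^2 = (3^1)^2 = 3^2 = 9
3^4 = (3^2)^2 = 9^2 = 81

Result: 81
Multiplications needed: 2 (2 lines after 3^1)

3^4 = 81. Using exponentiation by squaring, this requires 2 multiplications. The key idea: if the exponent is even, square the half-power; if odd, multiply by the base once.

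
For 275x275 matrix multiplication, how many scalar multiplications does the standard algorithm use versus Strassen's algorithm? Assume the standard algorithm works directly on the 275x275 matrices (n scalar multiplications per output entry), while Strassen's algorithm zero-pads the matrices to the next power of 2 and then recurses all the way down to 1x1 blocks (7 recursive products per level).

Matrix multiplication for 275x275 matrices:

Strassen's algorithm requires power-of-2 dimensions. Pad 275x275 to 512x512 (next power of 2).

Standard algorithm: 275^3 = 20796875 multiplications
Strassen's algorithm: 7^(log2(512)) = 7^9 = 40353607 multiplications
Difference: 20796875 - 40353607 = -19556732 (Strassen uses MORE here due to padding overhead — for small or just-over-power-of-2 n, padding can outweigh the per-level savings)

Standard: 20796875 multiplications (275^3). Strassen: 40353607 multiplications (7^9, after padding to 512x512). Strassen reduces 8 recursive multiplications to 7 at each level.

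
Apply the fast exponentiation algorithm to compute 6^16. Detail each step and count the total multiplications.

Computing 6^16 by squaring (build up from 6^1; each line after the first costs one multiplication):

6^1 = 6
6^2 = (6^1)^2 = 6^2 = 36
6^4 = (6^2)^2 = 36^2 = 1296
6^8 = (6^4)^2 = 1296^2 = 1679616
6^16 = (6^8)^2 = 1679616^2 = 2821109907456

Result: 2821109907456
Multiplications needed: 4 (4 lines after 6^1)

6^16 = 2821109907456. Using exponentiation by squaring, this requires 4 multiplications. The key idea: if the exponent is even, square the half-power; if odd, multiply by the base once.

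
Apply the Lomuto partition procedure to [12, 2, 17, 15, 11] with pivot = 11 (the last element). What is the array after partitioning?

Lomuto partition with pivot = 11:

Initial array: [12, 2, 17, 15, 11]

arr[0]=12 > 11: no swap
arr[1]=2 <= 11: swap with position 0, array becomes [2, 12, 17, 15, 11]
arr[2]=17 > 11: no swap
arr[3]=15 > 11: no swap

Place pivot at position 1: [2, 11, 17, 15, 12]
Pivot position: 1

After partitioning with pivot 11, the array becomes [2, 11, 17, 15, 12]. The pivot is placed at index 1. All elements to the left of the pivot are <= 11, and all elements to the right are > 11.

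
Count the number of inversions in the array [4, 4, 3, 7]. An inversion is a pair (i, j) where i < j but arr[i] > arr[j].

Finding inversions in [4, 4, 3, 7]:

(0, 2): arr[0]=4 > arr[2]=3
(1, 2): arr[1]=4 > arr[2]=3

Total inversions: 2

The array has 2 inversion(s): (0,2), (1,2). Each pair (i,j) satisfies i < j and arr[i] > arr[j].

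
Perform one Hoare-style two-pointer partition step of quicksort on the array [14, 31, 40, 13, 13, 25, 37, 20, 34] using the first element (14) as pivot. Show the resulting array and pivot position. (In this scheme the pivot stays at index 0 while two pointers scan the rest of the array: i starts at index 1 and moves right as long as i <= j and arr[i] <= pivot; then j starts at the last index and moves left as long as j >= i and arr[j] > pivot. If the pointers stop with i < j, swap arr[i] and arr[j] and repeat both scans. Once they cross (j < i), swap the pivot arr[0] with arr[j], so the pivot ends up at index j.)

Hoare-style two-pointer partition with pivot = 14:

Initial array: [14, 31, 40, 13, 13, 25, 37, 20, 34]

Pointers start at i = 1, j = 8.
i stops at index 1 (arr[1]=31 > 14), j stops at index 4 (arr[4]=13 <= 14): swap arr[1] and arr[4], array becomes [14, 13, 40, 13, 31, 25, 37, 20, 34]
i stops at index 2 (arr[2]=40 > 14), j stops at index 3 (arr[3]=13 <= 14): swap arr[2] and arr[3], array becomes [14, 13, 13, 40, 31, 25, 37, 20, 34]
i ends at 3, j ends at 2: the pointers have crossed (j < i), so scanning stops.

Swap pivot arr[0] with arr[2] to place pivot at position 2: [13, 13, 14, 40, 31, 25, 37, 20, 34]
Pivot position: 2

After partitioning with pivot 14, the array becomes [13, 13, 14, 40, 31, 25, 37, 20, 34]. The pivot is placed at index 2. All elements to the left of the pivot are <= 14, and all elements to the right are > 14.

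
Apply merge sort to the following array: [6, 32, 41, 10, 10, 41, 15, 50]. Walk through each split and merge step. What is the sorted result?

Merge sort trace:

Split: [6, 32, 41, 10, 10, 41, 15, 50] -> [6, 32, 41, 10] and [10, 41, 15, 50]
  Split: [6, 32, 41, 10] -> [6, 32] and [41, 10]
    Split: [6, 32] -> [6] and [32]
    Merge: [6] + [32] -> [6, 32]
    Split: [41, 10] -> [41] and [10]
    Merge: [41] + [10] -> [10, 41]
  Merge: [6, 32] + [10, 41] -> [6, 10, 32, 41]
  Split: [10, 41, 15, 50] -> [10, 41] and [15, 50]
    Split: [10, 41] -> [10] and [41]
    Merge: [10] + [41] -> [10, 41]
    Split: [15, 50] -> [15] and [50]
    Merge: [15] + [50] -> [15, 50]
  Merge: [10, 41] + [15, 50] -> [10, 15, 41, 50]
Merge: [6, 10, 32, 41] + [10, 15, 41, 50] -> [6, 10, 10, 15, 32, 41, 41, 50]

Final sorted array: [6, 10, 10, 15, 32, 41, 41, 50]

The merge sort proceeds by recursively splitting the array and merging sorted halves.
After all merges, the sorted array is [6, 10, 10, 15, 32, 41, 41, 50].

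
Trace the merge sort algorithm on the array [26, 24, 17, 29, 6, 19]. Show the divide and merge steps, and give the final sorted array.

Merge sort trace:

Split: [26, 24, 17, 29, 6, 19] -> [26, 24, 17] and [29, 6, 19]
  Split: [26, 24, 17] -> [26] and [24, 17]
    Split: [24, 17] -> [24] and [17]
    Merge: [24] + [17] -> [17, 24]
  Merge: [26] + [17, 24] -> [17, 24, 26]
  Split: [29, 6, 19] -> [29] and [6, 19]
    Split: [6, 19] -> [6] and [19]
    Merge: [6] + [19] -> [6, 19]
  Merge: [29] + [6, 19] -> [6, 19, 29]
Merge: [17, 24, 26] + [6, 19, 29] -> [6, 17, 19, 24, 26, 29]

Final sorted array: [6, 17, 19, 24, 26, 29]

The merge sort proceeds by recursively splitting the array and merging sorted halves.
After all merges, the sorted array is [6, 17, 19, 24, 26, 29].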